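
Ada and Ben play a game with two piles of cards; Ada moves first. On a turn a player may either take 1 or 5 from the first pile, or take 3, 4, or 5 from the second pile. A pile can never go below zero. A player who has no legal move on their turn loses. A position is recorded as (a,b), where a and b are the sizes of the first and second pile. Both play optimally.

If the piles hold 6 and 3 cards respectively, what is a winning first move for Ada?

Move to (5,3).

Build the W/L table. Terminal = L. A non-terminal position is W if it has a move to some L; otherwise it is L.
No move ever increases a pile, so every position that can arise here has a ≤ 6 and b ≤ 3; it is enough to label the cells with 0 ≤ a ≤ 6 and 0 ≤ b ≤ 3.
Every move lowers a or b (never raises either), so fill the grid row by row in increasing a, and left to right within a row: each cell's successors are then already labelled.
      b=0  b=1  b=2  b=3
a=0:    L    L    L    W
a=1:    W    W    W    L
a=2:    L    L    L    W
a=3:    W    W    W    L
a=4:    L    L    L    W
a=5:    W    W    W    L
a=6:    L    L    L    W
Cells with no legal move (terminal, hence L): (0,0), (0,1), (0,2).
The remaining L cells, each justified by listing all of its moves:
(1,3): →(0,3)(W), (1,0)(W) — all W, so L
(2,0): →(1,0)(W) only, which is W, so L
(2,1): →(1,1)(W) only, which is W, so L
(2,2): →(1,2)(W) only, which is W, so L
(3,3): →(2,3)(W), (3,0)(W) — all W, so L
(4,0): →(3,0)(W) only, which is W, so L
(4,1): →(3,1)(W) only, which is W, so L
(4,2): →(3,2)(W) only, which is W, so L
(5,3): →(4,3)(W), (0,3)(W), (5,0)(W) — all W, so L
(6,0): →(5,0)(W), (1,0)(W) — all W, so L
(6,1): →(5,1)(W), (1,1)(W) — all W, so L
(6,2): →(5,2)(W), (1,2)(W) — all W, so L
Every other cell has at least one move into one of the L cells above, so it is W.
From (6,3), the L positions reachable in one move are: (5,3), (1,3), (6,0). Any move reaching one of these is winning.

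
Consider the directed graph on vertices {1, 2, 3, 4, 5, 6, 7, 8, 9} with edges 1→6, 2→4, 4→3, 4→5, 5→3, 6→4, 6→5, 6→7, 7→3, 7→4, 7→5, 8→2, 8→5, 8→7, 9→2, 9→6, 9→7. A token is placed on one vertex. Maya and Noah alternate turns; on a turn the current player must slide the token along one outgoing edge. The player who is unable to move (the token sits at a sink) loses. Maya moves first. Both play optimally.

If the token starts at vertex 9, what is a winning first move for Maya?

Label each position W (a win for the player to move) or L (a loss). A position with no legal move is L; any other position is W exactly when some move reaches an L, and L when every move reaches a W.
Every edge goes from a vertex to one that appears earlier in the order 3, 5, 4, 7, 6, 2, 8, 1, 9, so processing vertices in that order labels each vertex after all of its successors.
3: no outgoing edge → L
5: W (go to 3, an L position)
4: W (go to 3, an L position)
7: W (go to 3, an L position)
6: L (options 7(W), 4(W), 5(W) are all W)
2: L (sole option 4(W) is W)
8: W (go to 2, an L position)
1: W (go to 6, an L position)
9: W (go to 2, an L position)
From 9, the L positions reachable in one move are: 2, 6. Any move reaching one of these is winning.

Move to 2.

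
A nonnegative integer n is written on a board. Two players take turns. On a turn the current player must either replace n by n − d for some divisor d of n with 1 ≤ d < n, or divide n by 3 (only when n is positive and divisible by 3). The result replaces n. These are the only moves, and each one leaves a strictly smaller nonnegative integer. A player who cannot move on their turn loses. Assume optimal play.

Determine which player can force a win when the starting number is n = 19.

The second player wins.

Build the W/L table. Terminal = L. A non-terminal position is W if it has a move to some L; otherwise it is L.
n=0: no move → L
n=1: no move → L
n=2: can move to 1, which is L ⇒ W
n=3: can move to 1, which is L ⇒ W
n=4: moves to 2(W), 3(W); every one is W ⇒ L
n=5: can move to 4, which is L ⇒ W
n=6: can move to 4, which is L ⇒ W
n=7: the only move is to 6(W), a W ⇒ L
n=8: can move to 4, which is L ⇒ W
n=9: moves to 3(W), 6(W), 8(W); every one is W ⇒ L
n=10: can move to 9, which is L ⇒ W
n=11: the only move is to 10(W), a W ⇒ L
n=12: can move to 4, which is L ⇒ W
n=13: the only move is to 12(W), a W ⇒ L
n=14: can move to 7, which is L ⇒ W
n=15: moves to 5(W), 10(W), 12(W), 14(W); every one is W ⇒ L
n=16: can move to 15, which is L ⇒ W
n=17: the only move is to 16(W), a W ⇒ L
n=18: can move to 9, which is L ⇒ W
n=19: the only move is to 18(W), a W ⇒ L
Every move from 19 reaches a W position, so the mover loses.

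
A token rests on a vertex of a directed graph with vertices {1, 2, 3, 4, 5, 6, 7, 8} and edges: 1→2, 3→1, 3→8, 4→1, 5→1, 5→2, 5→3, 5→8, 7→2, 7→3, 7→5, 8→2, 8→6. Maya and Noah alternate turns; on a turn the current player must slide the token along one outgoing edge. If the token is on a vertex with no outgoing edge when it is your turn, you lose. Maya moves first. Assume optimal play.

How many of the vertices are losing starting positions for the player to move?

4

Build the W/L table. Terminal = L. A non-terminal position is W if it has a move to some L; otherwise it is L.
Every edge goes from a vertex to one that appears earlier in the order 2, 6, 8, 1, 3, 5, 4, 7, so processing vertices in that order labels each vertex after all of its successors.
2: no outgoing edge → L
6: no outgoing edge → L
8: reaches L-position 6 → W
1: reaches L-position 2 → W
3: only reaches 1(W), 8(W), all W → L
5: reaches L-position 3 → W
4: only reaches 1(W), which is W → L
7: reaches L-position 3 → W
The L vertices are 2, 3, 4, 6; that is 4 in all.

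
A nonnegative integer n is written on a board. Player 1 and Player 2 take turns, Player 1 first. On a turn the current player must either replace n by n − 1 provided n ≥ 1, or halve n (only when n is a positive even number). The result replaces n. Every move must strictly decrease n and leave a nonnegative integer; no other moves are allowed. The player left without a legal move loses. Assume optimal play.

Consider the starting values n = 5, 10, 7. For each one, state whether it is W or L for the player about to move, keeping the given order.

Work bottom-up. With no move the player to move loses. Otherwise the position is W if at least one move leads to an L position for the opponent, and L if every move leads to a W.
n=0: no move → L
n=1: →0(L), so W
n=2: →1(W) only, which is W, so L
n=3: →2(L), so W
n=4: →2(L), so W
n=5: →4(W) only, which is W, so L
n=6: →5(L), so W
n=7: →6(W) only, which is W, so L
n=8: →7(L), so W
n=9: →8(W) only, which is W, so L
n=10: →5(L), so W

5: L, 10: W, 7: L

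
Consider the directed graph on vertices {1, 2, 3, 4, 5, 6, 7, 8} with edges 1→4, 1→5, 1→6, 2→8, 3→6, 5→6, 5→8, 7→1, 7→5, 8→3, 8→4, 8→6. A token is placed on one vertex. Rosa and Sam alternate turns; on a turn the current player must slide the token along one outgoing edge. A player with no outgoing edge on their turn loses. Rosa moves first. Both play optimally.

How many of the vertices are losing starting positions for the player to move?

Compute win/loss labels from the base case upward. A position with no move is L. Any other position is W if it can reach an L in one move, else L.
Every edge goes from a vertex to one that appears earlier in the order 6, 4, 3, 8, 5, 1, 7, 2, so processing vertices in that order labels each vertex after all of its successors.
6: no outgoing edge → L
4: no outgoing edge → L
3: W (go to 6, an L position)
8: W (go to 4, an L position)
5: W (go to 6, an L position)
1: W (go to 4, an L position)
7: L (options 1(W), 5(W) are all W)
2: L (sole option 8(W) is W)
The L vertices are 2, 4, 6, 7; that is 4 in all.

4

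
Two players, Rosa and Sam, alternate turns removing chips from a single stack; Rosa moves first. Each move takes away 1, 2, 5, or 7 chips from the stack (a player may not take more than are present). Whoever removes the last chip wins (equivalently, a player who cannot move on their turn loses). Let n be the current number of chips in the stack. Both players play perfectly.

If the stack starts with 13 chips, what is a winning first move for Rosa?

Remove 1, leaving 12.

Positions with no move are L. A position that does have a move is losing for the player to move precisely when every available move leads to a winning position for the opponent. Fill in the labels:
n=0: no move → L
n=1: can move to 0, which is L ⇒ W
n=2: can move to 0, which is L ⇒ W
n=3: moves to 2(W), 1(W); every one is W ⇒ L
n=4: can move to 3, which is L ⇒ W
n=5: can move to 3, which is L ⇒ W
n=6: moves to 5(W), 4(W), 1(W); every one is W ⇒ L
n=7: can move to 6, which is L ⇒ W
n=8: can move to 6, which is L ⇒ W
n=9: moves to 8(W), 7(W), 4(W), 2(W); every one is W ⇒ L
n=10: can move to 9, which is L ⇒ W
n=11: can move to 9, which is L ⇒ W
n=12: moves to 11(W), 10(W), 7(W), 5(W); every one is W ⇒ L
n=13: can move to 12, which is L ⇒ W
From 13, the L positions reachable in one move are: 12, 6. Any move reaching one of these is winning.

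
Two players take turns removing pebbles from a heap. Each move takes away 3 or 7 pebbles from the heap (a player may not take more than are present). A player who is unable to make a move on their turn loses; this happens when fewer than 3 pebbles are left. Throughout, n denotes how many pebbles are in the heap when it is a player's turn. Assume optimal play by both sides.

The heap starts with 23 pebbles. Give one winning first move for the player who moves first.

Remove 3, leaving 20.

Use the standard recursion: the mover loses at a terminal position; elsewhere, the mover wins exactly when some move hands the opponent an L position.
n=0: no move → L
n=1: no move → L
n=2: no move → L
n=3: reaches L-position 0 → W
n=4: reaches L-position 1 → W
n=5: reaches L-position 2 → W
n=6: only reaches 3(W), which is W → L
n=7: reaches L-position 0 → W
n=8: reaches L-position 1 → W
n=9: reaches L-position 6 → W
n=10: only reaches 7(W), 3(W), all W → L
n=11: only reaches 8(W), 4(W), all W → L
n=12: only reaches 9(W), 5(W), all W → L
n=13: reaches L-position 10 → W
n=14: reaches L-position 11 → W
n=15: reaches L-position 12 → W
n=16: only reaches 13(W), 9(W), all W → L
n=17: reaches L-position 10 → W
n=18: reaches L-position 11 → W
n=19: reaches L-position 16 → W
n=20: only reaches 17(W), 13(W), all W → L
n=21: only reaches 18(W), 14(W), all W → L
n=22: only reaches 19(W), 15(W), all W → L
n=23: reaches L-position 20 → W
From 23, the L positions reachable in one move are: 20, 16. Any move reaching one of these is winning.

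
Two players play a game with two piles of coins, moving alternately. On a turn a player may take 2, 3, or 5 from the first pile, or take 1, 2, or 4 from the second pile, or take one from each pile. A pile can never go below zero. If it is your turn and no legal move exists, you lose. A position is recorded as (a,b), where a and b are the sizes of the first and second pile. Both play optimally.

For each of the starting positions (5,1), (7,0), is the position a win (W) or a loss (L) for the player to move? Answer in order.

Compute win/loss labels from the base case upward. A position with no move is L. Any other position is W if it can reach an L in one move, else L.
No move ever increases a pile, so every position that can arise here has a ≤ 7 and b ≤ 1; it is enough to label the cells with 0 ≤ a ≤ 7 and 0 ≤ b ≤ 1.
Every move lowers a or b (never raises either), so fill the grid row by row in increasing a, and left to right within a row: each cell's successors are then already labelled.
      b=0  b=1
a=0:    L    W
a=1:    L    W
a=2:    W    W
a=3:    W    L
a=4:    W    L
a=5:    W    W
a=6:    W    W
a=7:    L    W
Cells with no legal move (terminal, hence L): (0,0), (1,0).
The remaining L cells, each justified by listing all of its moves:
(3,1): L (options (1,1)(W), (0,1)(W), (3,0)(W), (2,0)(W) are all W)
(4,1): L (options (2,1)(W), (1,1)(W), (4,0)(W), (3,0)(W) are all W)
(7,0): L (options (5,0)(W), (4,0)(W), (2,0)(W) are all W)
Every other cell has at least one move into one of the L cells above, so it is W.
(5,1): the move to (3,1) reaches an L cell, so W
(7,0): one of the L cells justified above, so L

(5,1): W, (7,0): L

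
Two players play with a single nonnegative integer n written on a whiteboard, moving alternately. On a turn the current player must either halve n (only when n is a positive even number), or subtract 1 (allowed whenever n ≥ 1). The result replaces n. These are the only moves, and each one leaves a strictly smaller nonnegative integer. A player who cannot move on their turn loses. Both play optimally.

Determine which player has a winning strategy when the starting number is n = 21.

Compute win/loss labels from the base case upward. A position with no move is L. Any other position is W if it can reach an L in one move, else L.
n=0: no move → L
n=1: →0(L), so W
n=2: →1(W) only, which is W, so L
n=3: →2(L), so W
n=4: →2(L), so W
n=5: →4(W) only, which is W, so L
n=6: →5(L), so W
n=7: →6(W) only, which is W, so L
n=8: →7(L), so W
n=9: →8(W) only, which is W, so L
n=10: →5(L), so W
n=11: →10(W) only, which is W, so L
n=12: →11(L), so W
n=13: →12(W) only, which is W, so L
n=14: →7(L), so W
n=15: →14(W) only, which is W, so L
n=16: →15(L), so W
n=17: →16(W) only, which is W, so L
n=18: →9(L), so W
n=19: →18(W) only, which is W, so L
n=20: →19(L), so W
n=21: →20(W) only, which is W, so L
Every move from 21 reaches a W position, so the mover loses.

The second player wins.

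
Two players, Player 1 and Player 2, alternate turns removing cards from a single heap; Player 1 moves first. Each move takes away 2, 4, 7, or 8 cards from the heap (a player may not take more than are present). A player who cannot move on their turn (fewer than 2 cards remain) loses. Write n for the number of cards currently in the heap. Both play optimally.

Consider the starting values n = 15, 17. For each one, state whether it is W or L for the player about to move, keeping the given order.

15: W, 17: L

Use the standard recursion: the mover loses at a terminal position; elsewhere, the mover wins exactly when some move hands the opponent an L position.
n=0: no move → L
n=1: no move → L
n=2: →0(L), so W
n=3: →1(L), so W
n=4: →0(L), so W
n=5: →1(L), so W
n=6: →4(W), 2(W) — all W, so L
n=7: →0(L), so W
n=8: →6(L), so W
n=9: →1(L), so W
n=10: →6(L), so W
n=11: →9(W), 7(W), 4(W), 3(W) — all W, so L
n=12: →10(W), 8(W), 5(W), 4(W) — all W, so L
n=13: →11(L), so W
n=14: →12(L), so W
n=15: →11(L), so W
n=16: →12(L), so W
n=17: →15(W), 13(W), 10(W), 9(W) — all W, so L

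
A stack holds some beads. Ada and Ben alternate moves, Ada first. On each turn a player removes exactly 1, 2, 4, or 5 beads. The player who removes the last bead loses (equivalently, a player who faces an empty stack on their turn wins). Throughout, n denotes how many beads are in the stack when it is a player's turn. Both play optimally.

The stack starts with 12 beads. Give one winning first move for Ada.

Work bottom-up. With no move the player to move wins. Otherwise the position is W if at least one move leads to an L position for the opponent, and L if every move leads to a W.
n=0: no move; the opponent has just taken the last bead and therefore loses → W
n=1: L (sole option 0(W) is W)
n=2: W (go to 1, an L position)
n=3: W (go to 1, an L position)
n=4: L (options 3(W), 2(W), 0(W) are all W)
n=5: W (go to 4, an L position)
n=6: W (go to 4, an L position)
n=7: L (options 6(W), 5(W), 3(W), 2(W) are all W)
n=8: W (go to 7, an L position)
n=9: W (go to 7, an L position)
n=10: L (options 9(W), 8(W), 6(W), 5(W) are all W)
n=11: W (go to 10, an L position)
n=12: W (go to 10, an L position)
From 12, the L positions reachable in one move are: 10, 7. Any move reaching one of these is winning.

Remove 2, leaving 10.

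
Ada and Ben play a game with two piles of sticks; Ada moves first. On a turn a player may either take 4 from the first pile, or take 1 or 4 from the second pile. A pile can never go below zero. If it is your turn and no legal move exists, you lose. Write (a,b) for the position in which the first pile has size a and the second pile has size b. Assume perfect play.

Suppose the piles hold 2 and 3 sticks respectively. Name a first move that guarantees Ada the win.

Use the standard recursion: the mover loses at a terminal position; elsewhere, the mover wins exactly when some move hands the opponent an L position.
No move ever increases a pile, so every position that can arise here has a ≤ 2 and b ≤ 3; it is enough to label the cells with 0 ≤ a ≤ 2 and 0 ≤ b ≤ 3.
Every move lowers a or b (never raises either), so fill the grid row by row in increasing a, and left to right within a row: each cell's successors are then already labelled.
      b=0  b=1  b=2  b=3
a=0:    L    W    L    W
a=1:    L    W    L    W
a=2:    L    W    L    W
Cells with no legal move (terminal, hence L): (0,0), (1,0), (2,0).
The remaining L cells, each justified by listing all of its moves:
(0,2): →(0,1)(W) only, which is W, so L
(1,2): →(1,1)(W) only, which is W, so L
(2,2): →(2,1)(W) only, which is W, so L
Every other cell has at least one move into one of the L cells above, so it is W.
From (2,3), the L positions reachable in one move are: (2,2).

Move to (2,2).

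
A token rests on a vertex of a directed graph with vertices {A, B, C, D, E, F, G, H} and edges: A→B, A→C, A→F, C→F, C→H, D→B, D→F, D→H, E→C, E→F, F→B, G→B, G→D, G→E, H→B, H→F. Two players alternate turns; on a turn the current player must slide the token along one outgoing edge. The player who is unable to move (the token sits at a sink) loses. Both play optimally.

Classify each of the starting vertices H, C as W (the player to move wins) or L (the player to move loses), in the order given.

Work bottom-up. With no move the player to move loses. Otherwise the position is W if at least one move leads to an L position for the opponent, and L if every move leads to a W.
Every edge goes from a vertex to one that appears earlier in the order B, F, H, D, C, E, A, G, so processing vertices in that order labels each vertex after all of its successors.
B: no outgoing edge → L
F: W (go to B, an L position)
H: W (go to B, an L position)
D: W (go to B, an L position)
C: L (options H(W), F(W) are all W)
E: W (go to C, an L position)
A: W (go to C, an L position)
G: W (go to B, an L position)

H: W, C: L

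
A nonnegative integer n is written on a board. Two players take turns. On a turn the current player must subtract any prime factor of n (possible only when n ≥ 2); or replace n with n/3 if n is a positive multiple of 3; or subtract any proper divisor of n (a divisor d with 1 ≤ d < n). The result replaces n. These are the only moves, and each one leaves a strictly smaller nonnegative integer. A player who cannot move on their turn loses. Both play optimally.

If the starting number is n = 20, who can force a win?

Positions with no move are L. A position that does have a move is losing for the player to move precisely when every available move leads to a winning position for the opponent. Fill in the labels:
n=0: no move → L
n=1: no move → L
n=2: can move to 0, which is L ⇒ W
n=3: can move to 0, which is L ⇒ W
n=4: moves to 2(W), 3(W); every one is W ⇒ L
n=5: can move to 0, which is L ⇒ W
n=6: can move to 4, which is L ⇒ W
n=7: can move to 0, which is L ⇒ W
n=8: can move to 4, which is L ⇒ W
n=9: moves to 3(W), 6(W), 8(W); every one is W ⇒ L
n=10: can move to 9, which is L ⇒ W
n=11: can move to 0, which is L ⇒ W
n=12: can move to 4, which is L ⇒ W
n=13: can move to 0, which is L ⇒ W
n=14: moves to 7(W), 12(W), 13(W); every one is W ⇒ L
n=15: can move to 14, which is L ⇒ W
n=16: can move to 14, which is L ⇒ W
n=17: can move to 0, which is L ⇒ W
n=18: can move to 9, which is L ⇒ W
n=19: can move to 0, which is L ⇒ W
n=20: moves to 10(W), 15(W), 16(W), 18(W), 19(W); every one is W ⇒ L
The starting position 20 is L: whatever the player to move does, the opponent receives a W position.

The second player wins.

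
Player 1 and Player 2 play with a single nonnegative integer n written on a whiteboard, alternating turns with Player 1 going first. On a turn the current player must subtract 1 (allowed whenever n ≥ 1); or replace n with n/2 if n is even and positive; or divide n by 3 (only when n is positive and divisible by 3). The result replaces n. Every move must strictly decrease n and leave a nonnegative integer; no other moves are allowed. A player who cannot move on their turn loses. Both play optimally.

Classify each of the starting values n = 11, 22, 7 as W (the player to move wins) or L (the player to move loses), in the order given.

Work bottom-up. With no move the player to move loses. Otherwise the position is W if at least one move leads to an L position for the opponent, and L if every move leads to a W.
n=0: no move → L
n=1: W (go to 0, an L position)
n=2: L (sole option 1(W) is W)
n=3: W (go to 2, an L position)
n=4: W (go to 2, an L position)
n=5: L (sole option 4(W) is W)
n=6: W (go to 2, an L position)
n=7: L (sole option 6(W) is W)
n=8: W (go to 7, an L position)
n=9: L (options 3(W), 8(W) are all W)
n=10: W (go to 5, an L position)
n=11: L (sole option 10(W) is W)
n=12: W (go to 11, an L position)
n=13: L (sole option 12(W) is W)
n=14: W (go to 7, an L position)
n=15: W (go to 5, an L position)
n=16: L (options 8(W), 15(W) are all W)
n=17: W (go to 16, an L position)
n=18: W (go to 9, an L position)
n=19: L (sole option 18(W) is W)
n=20: W (go to 19, an L position)
n=21: W (go to 7, an L position)
n=22: W (go to 11, an L position)

11: L, 22: W, 7: L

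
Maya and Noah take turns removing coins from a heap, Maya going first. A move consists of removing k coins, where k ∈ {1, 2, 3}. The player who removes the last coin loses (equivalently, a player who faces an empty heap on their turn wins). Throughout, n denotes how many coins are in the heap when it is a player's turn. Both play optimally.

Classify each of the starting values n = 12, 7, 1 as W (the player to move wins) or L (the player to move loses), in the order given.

12: W, 7: W, 1: L

Work bottom-up. With no move the player to move wins. Otherwise the position is W if at least one move leads to an L position for the opponent, and L if every move leads to a W.
n=0: no move; the opponent has just taken the last coin and therefore loses → W
n=1: only reaches 0(W), which is W → L
n=2: reaches L-position 1 → W
n=3: reaches L-position 1 → W
n=4: reaches L-position 1 → W
n=5: only reaches 4(W), 3(W), 2(W), all W → L
n=6: reaches L-position 5 → W
n=7: reaches L-position 5 → W
n=8: reaches L-position 5 → W
n=9: only reaches 8(W), 7(W), 6(W), all W → L
n=10: reaches L-position 9 → W
n=11: reaches L-position 9 → W
n=12: reaches L-position 9 → W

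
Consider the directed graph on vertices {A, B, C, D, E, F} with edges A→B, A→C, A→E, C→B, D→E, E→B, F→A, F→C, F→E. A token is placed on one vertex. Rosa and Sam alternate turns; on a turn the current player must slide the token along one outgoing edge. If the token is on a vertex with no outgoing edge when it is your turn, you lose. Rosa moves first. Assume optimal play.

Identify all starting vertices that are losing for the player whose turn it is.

B, D, F

Label each position W (a win for the player to move) or L (a loss). A position with no legal move is L; any other position is W exactly when some move reaches an L, and L when every move reaches a W.
Every edge goes from a vertex to one that appears earlier in the order B, E, C, A, F, D, so processing vertices in that order labels each vertex after all of its successors.
B: no outgoing edge → L
E: W (go to B, an L position)
C: W (go to B, an L position)
A: W (go to B, an L position)
F: L (options A(W), C(W), E(W) are all W)
D: L (sole option E(W) is W)
Reading off the rows marked L gives the requested list; there are 3 such vertices.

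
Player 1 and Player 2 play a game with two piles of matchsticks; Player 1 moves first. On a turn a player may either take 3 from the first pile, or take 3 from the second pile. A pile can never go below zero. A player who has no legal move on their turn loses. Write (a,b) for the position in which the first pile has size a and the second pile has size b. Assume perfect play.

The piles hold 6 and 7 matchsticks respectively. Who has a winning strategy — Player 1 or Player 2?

Use the standard recursion: the mover loses at a terminal position; elsewhere, the mover wins exactly when some move hands the opponent an L position.
No move ever increases a pile, so every position that can arise here has a ≤ 6 and b ≤ 7; it is enough to label the cells with 0 ≤ a ≤ 6 and 0 ≤ b ≤ 7.
Every move lowers a or b (never raises either), so fill the grid row by row in increasing a, and left to right within a row: each cell's successors are then already labelled.
      b=0  b=1  b=2  b=3  b=4  b=5  b=6  b=7
a=0:    L    L    L    W    W    W    L    L
a=1:    L    L    L    W    W    W    L    L
a=2:    L    L    L    W    W    W    L    L
a=3:    W    W    W    L    L    L    W    W
a=4:    W    W    W    L    L    L    W    W
a=5:    W    W    W    L    L    L    W    W
a=6:    L    L    L    W    W    W    L    L
Cells with no legal move (terminal, hence L): (0,0), (0,1), (0,2), (1,0), (1,1), (1,2), (2,0), (2,1), (2,2).
The remaining L cells, each justified by listing all of its moves:
(0,6): only reaches (0,3)(W), which is W → L
(0,7): only reaches (0,4)(W), which is W → L
(1,6): only reaches (1,3)(W), which is W → L
(1,7): only reaches (1,4)(W), which is W → L
(2,6): only reaches (2,3)(W), which is W → L
(2,7): only reaches (2,4)(W), which is W → L
(3,3): only reaches (0,3)(W), (3,0)(W), all W → L
(3,4): only reaches (0,4)(W), (3,1)(W), all W → L
(3,5): only reaches (0,5)(W), (3,2)(W), all W → L
(4,3): only reaches (1,3)(W), (4,0)(W), all W → L
(4,4): only reaches (1,4)(W), (4,1)(W), all W → L
(4,5): only reaches (1,5)(W), (4,2)(W), all W → L
(5,3): only reaches (2,3)(W), (5,0)(W), all W → L
(5,4): only reaches (2,4)(W), (5,1)(W), all W → L
(5,5): only reaches (2,5)(W), (5,2)(W), all W → L
(6,0): only reaches (3,0)(W), which is W → L
(6,1): only reaches (3,1)(W), which is W → L
(6,2): only reaches (3,2)(W), which is W → L
(6,6): only reaches (3,6)(W), (6,3)(W), all W → L
(6,7): only reaches (3,7)(W), (6,4)(W), all W → L
Every other cell has at least one move into one of the L cells above, so it is W.
The starting position (6,7) is L: whatever Player 1 does, the opponent receives a W position.

Player 2 wins.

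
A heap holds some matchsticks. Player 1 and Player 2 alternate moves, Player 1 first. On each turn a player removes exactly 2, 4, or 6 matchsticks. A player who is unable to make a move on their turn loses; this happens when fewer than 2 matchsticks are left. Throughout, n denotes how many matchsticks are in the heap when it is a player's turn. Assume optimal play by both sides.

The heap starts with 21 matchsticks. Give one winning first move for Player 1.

Remove 4, leaving 17.

Work bottom-up. With no move the player to move loses. Otherwise the position is W if at least one move leads to an L position for the opponent, and L if every move leads to a W.
n=0: no move → L
n=1: no move → L
n=2: W (go to 0, an L position)
n=3: W (go to 1, an L position)
n=4: W (go to 0, an L position)
n=5: W (go to 1, an L position)
n=6: W (go to 0, an L position)
n=7: W (go to 1, an L position)
n=8: L (options 6(W), 4(W), 2(W) are all W)
n=9: L (options 7(W), 5(W), 3(W) are all W)
n=10: W (go to 8, an L position)
n=11: W (go to 9, an L position)
n=12: W (go to 8, an L position)
n=13: W (go to 9, an L position)
n=14: W (go to 8, an L position)
n=15: W (go to 9, an L position)
n=16: L (options 14(W), 12(W), 10(W) are all W)
n=17: L (options 15(W), 13(W), 11(W) are all W)
n=18: W (go to 16, an L position)
n=19: W (go to 17, an L position)
n=20: W (go to 16, an L position)
n=21: W (go to 17, an L position)
From 21, the L positions reachable in one move are: 17.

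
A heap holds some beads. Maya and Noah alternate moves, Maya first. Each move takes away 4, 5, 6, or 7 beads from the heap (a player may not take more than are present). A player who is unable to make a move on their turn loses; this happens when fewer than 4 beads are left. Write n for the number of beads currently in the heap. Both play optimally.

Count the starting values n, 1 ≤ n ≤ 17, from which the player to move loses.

Build the W/L table. Terminal = L. A non-terminal position is W if it has a move to some L; otherwise it is L.
n=0: no move → L
n=1: no move → L
n=2: no move → L
n=3: no move → L
n=4: →0(L), so W
n=5: →1(L), so W
n=6: →2(L), so W
n=7: →3(L), so W
n=8: →3(L), so W
n=9: →3(L), so W
n=10: →3(L), so W
n=11: →7(W), 6(W), 5(W), 4(W) — all W, so L
n=12: →8(W), 7(W), 6(W), 5(W) — all W, so L
n=13: →9(W), 8(W), 7(W), 6(W) — all W, so L
n=14: →10(W), 9(W), 8(W), 7(W) — all W, so L
n=15: →11(L), so W
n=16: →12(L), so W
n=17: →13(L), so W
L entries with 1 ≤ n ≤ 17 (n=0 is outside the asked range and is not counted): n = 1, 2, 3, 11, 12, 13, 14; that makes 7.

7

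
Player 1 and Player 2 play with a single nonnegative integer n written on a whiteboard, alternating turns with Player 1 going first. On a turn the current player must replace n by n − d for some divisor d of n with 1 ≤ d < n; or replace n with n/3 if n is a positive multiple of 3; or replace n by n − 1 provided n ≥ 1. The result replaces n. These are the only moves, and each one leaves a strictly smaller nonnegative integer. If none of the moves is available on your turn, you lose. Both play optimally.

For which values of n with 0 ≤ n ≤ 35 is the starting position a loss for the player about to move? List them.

0, 2, 5, 7, 9, 11, 13, 16, 19, 23, 25, 28, 31, 34

Compute win/loss labels from the base case upward. A position with no move is L. Any other position is W if it can reach an L in one move, else L.
n=0: no move → L
n=1: reaches L-position 0 → W
n=2: only reaches 1(W), which is W → L
n=3: reaches L-position 2 → W
n=4: reaches L-position 2 → W
n=5: only reaches 4(W), which is W → L
n=6: reaches L-position 2 → W
n=7: only reaches 6(W), which is W → L
n=8: reaches L-position 7 → W
n=9: only reaches 3(W), 6(W), 8(W), all W → L
n=10: reaches L-position 5 → W
n=11: only reaches 10(W), which is W → L
n=12: reaches L-position 9 → W
n=13: only reaches 12(W), which is W → L
n=14: reaches L-position 7 → W
n=15: reaches L-position 5 → W
n=16: only reaches 8(W), 12(W), 14(W), 15(W), all W → L
n=17: reaches L-position 16 → W
n=18: reaches L-position 9 → W
n=19: only reaches 18(W), which is W → L
n=20: reaches L-position 16 → W
n=21: reaches L-position 7 → W
n=22: reaches L-position 11 → W
n=23: only reaches 22(W), which is W → L
n=24: reaches L-position 16 → W
n=25: only reaches 20(W), 24(W), all W → L
n=26: reaches L-position 13 → W
n=27: reaches L-position 9 → W
n=28: only reaches 14(W), 21(W), 24(W), 26(W), 27(W), all W → L
n=29: reaches L-position 28 → W
n=30: reaches L-position 25 → W
n=31: only reaches 30(W), which is W → L
n=32: reaches L-position 16 → W
n=33: reaches L-position 11 → W
n=34: only reaches 17(W), 32(W), 33(W), all W → L
n=35: reaches L-position 28 → W
Reading off the rows marked L gives the requested list; there are 14 such values of n.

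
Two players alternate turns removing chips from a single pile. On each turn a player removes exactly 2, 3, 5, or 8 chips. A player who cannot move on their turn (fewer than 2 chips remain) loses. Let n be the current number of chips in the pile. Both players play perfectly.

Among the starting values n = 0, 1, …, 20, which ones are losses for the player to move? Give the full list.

Use the standard recursion: the mover loses at a terminal position; elsewhere, the mover wins exactly when some move hands the opponent an L position.
n=0: no move → L
n=1: no move → L
n=2: reaches L-position 0 → W
n=3: reaches L-position 1 → W
n=4: reaches L-position 1 → W
n=5: reaches L-position 0 → W
n=6: reaches L-position 1 → W
n=7: only reaches 5(W), 4(W), 2(W), all W → L
n=8: reaches L-position 0 → W
n=9: reaches L-position 7 → W
n=10: reaches L-position 7 → W
n=11: only reaches 9(W), 8(W), 6(W), 3(W), all W → L
n=12: reaches L-position 7 → W
n=13: reaches L-position 11 → W
n=14: reaches L-position 11 → W
n=15: reaches L-position 7 → W
n=16: reaches L-position 11 → W
n=17: only reaches 15(W), 14(W), 12(W), 9(W), all W → L
n=18: only reaches 16(W), 15(W), 13(W), 10(W), all W → L
n=19: reaches L-position 17 → W
n=20: reaches L-position 18 → W
Reading off the rows marked L gives the requested list; there are 6 such values of n.

0, 1, 7, 11, 17, 18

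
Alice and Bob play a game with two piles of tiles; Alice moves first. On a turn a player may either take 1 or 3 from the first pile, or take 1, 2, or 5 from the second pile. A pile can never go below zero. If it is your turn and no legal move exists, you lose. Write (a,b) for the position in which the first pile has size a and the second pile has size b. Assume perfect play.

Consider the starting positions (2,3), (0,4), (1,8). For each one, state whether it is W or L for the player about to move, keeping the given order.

Compute win/loss labels from the base case upward. A position with no move is L. Any other position is W if it can reach an L in one move, else L.
No move ever increases a pile, so every position that can arise here has a ≤ 2 and b ≤ 8; it is enough to label the cells with 0 ≤ a ≤ 2 and 0 ≤ b ≤ 8.
Every move lowers a or b (never raises either), so fill the grid row by row in increasing a, and left to right within a row: each cell's successors are then already labelled.
      b=0  b=1  b=2  b=3  b=4  b=5  b=6  b=7  b=8
a=0:    L    W    W    L    W    W    L    W    W
a=1:    W    L    W    W    L    W    W    L    W
a=2:    L    W    W    L    W    W    L    W    W
Cells with no legal move (terminal, hence L): (0,0).
The remaining L cells, each justified by listing all of its moves:
(0,3): only reaches (0,2)(W), (0,1)(W), all W → L
(0,6): only reaches (0,5)(W), (0,4)(W), (0,1)(W), all W → L
(1,1): only reaches (0,1)(W), (1,0)(W), all W → L
(1,4): only reaches (0,4)(W), (1,3)(W), (1,2)(W), all W → L
(1,7): only reaches (0,7)(W), (1,6)(W), (1,5)(W), (1,2)(W), all W → L
(2,0): only reaches (1,0)(W), which is W → L
(2,3): only reaches (1,3)(W), (2,2)(W), (2,1)(W), all W → L
(2,6): only reaches (1,6)(W), (2,5)(W), (2,4)(W), (2,1)(W), all W → L
Every other cell has at least one move into one of the L cells above, so it is W.
(2,3): one of the L cells justified above, so L
(0,4): the move to (0,3) reaches an L cell, so W
(1,8): the move to (1,7) reaches an L cell, so W

(2,3): L, (0,4): W, (1,8): W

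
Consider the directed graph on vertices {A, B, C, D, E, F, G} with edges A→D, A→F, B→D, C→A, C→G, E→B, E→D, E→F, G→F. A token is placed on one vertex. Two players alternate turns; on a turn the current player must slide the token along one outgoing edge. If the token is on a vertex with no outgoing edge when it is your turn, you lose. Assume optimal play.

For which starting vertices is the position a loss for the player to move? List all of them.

C, D, F

Use the standard recursion: the mover loses at a terminal position; elsewhere, the mover wins exactly when some move hands the opponent an L position.
Every edge goes from a vertex to one that appears earlier in the order D, F, A, B, G, E, C, so processing vertices in that order labels each vertex after all of its successors.
D: no outgoing edge → L
F: no outgoing edge → L
A: W (go to F, an L position)
B: W (go to D, an L position)
G: W (go to F, an L position)
E: W (go to F, an L position)
C: L (options G(W), A(W) are all W)
The losing starting vertices are exactly the entries labelled L in this table (3 of them).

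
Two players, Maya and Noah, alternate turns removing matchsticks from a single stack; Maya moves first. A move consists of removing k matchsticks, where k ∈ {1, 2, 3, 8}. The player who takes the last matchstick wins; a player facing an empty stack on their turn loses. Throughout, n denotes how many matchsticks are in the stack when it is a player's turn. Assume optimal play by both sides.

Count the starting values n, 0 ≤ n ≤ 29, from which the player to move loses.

7

Classify positions by backward induction: terminal positions (no move available) are L. From any other position, the mover wins iff some move reaches an L.
n=0: no move → L
n=1: reaches L-position 0 → W
n=2: reaches L-position 0 → W
n=3: reaches L-position 0 → W
n=4: only reaches 3(W), 2(W), 1(W), all W → L
n=5: reaches L-position 4 → W
n=6: reaches L-position 4 → W
n=7: reaches L-position 4 → W
n=8: reaches L-position 0 → W
n=9: only reaches 8(W), 7(W), 6(W), 1(W), all W → L
n=10: reaches L-position 9 → W
n=11: reaches L-position 9 → W
n=12: reaches L-position 9 → W
n=13: only reaches 12(W), 11(W), 10(W), 5(W), all W → L
n=14: reaches L-position 13 → W
n=15: reaches L-position 13 → W
n=16: reaches L-position 13 → W
n=17: reaches L-position 9 → W
n=18: only reaches 17(W), 16(W), 15(W), 10(W), all W → L
n=19: reaches L-position 18 → W
n=20: reaches L-position 18 → W
n=21: reaches L-position 18 → W
n=22: only reaches 21(W), 20(W), 19(W), 14(W), all W → L
n=23: reaches L-position 22 → W
n=24: reaches L-position 22 → W
n=25: reaches L-position 22 → W
n=26: reaches L-position 18 → W
n=27: only reaches 26(W), 25(W), 24(W), 19(W), all W → L
n=28: reaches L-position 27 → W
n=29: reaches L-position 27 → W
L entries with 0 ≤ n ≤ 29: n = 0, 4, 9, 13, 18, 22, 27; that makes 7.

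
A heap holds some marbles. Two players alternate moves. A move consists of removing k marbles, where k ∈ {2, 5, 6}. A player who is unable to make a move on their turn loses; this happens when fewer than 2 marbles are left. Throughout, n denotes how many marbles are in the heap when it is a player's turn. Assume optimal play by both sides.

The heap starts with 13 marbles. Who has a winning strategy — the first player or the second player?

The first player wins.

Positions with no move are L. A position that does have a move is losing for the player to move precisely when every available move leads to a winning position for the opponent. Fill in the labels:
n=0: no move → L
n=1: no move → L
n=2: can move to 0, which is L ⇒ W
n=3: can move to 1, which is L ⇒ W
n=4: the only move is to 2(W), a W ⇒ L
n=5: can move to 0, which is L ⇒ W
n=6: can move to 4, which is L ⇒ W
n=7: can move to 1, which is L ⇒ W
n=8: moves to 6(W), 3(W), 2(W); every one is W ⇒ L
n=9: can move to 4, which is L ⇒ W
n=10: can move to 8, which is L ⇒ W
n=11: moves to 9(W), 6(W), 5(W); every one is W ⇒ L
n=12: moves to 10(W), 7(W), 6(W); every one is W ⇒ L
n=13: can move to 11, which is L ⇒ W
From 13 the player to move can remove 2, leaving 11, reaching an L position.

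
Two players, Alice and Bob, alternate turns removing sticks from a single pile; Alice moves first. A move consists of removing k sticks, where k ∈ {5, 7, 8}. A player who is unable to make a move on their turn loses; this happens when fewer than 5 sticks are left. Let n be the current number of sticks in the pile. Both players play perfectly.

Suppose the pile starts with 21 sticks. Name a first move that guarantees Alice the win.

Remove 5, leaving 16.

Label each position W (a win for the player to move) or L (a loss). A position with no legal move is L; any other position is W exactly when some move reaches an L, and L when every move reaches a W.
n=0: no move → L
n=1: no move → L
n=2: no move → L
n=3: no move → L
n=4: no move → L
n=5: reaches L-position 0 → W
n=6: reaches L-position 1 → W
n=7: reaches L-position 2 → W
n=8: reaches L-position 3 → W
n=9: reaches L-position 4 → W
n=10: reaches L-position 3 → W
n=11: reaches L-position 4 → W
n=12: reaches L-position 4 → W
n=13: only reaches 8(W), 6(W), 5(W), all W → L
n=14: only reaches 9(W), 7(W), 6(W), all W → L
n=15: only reaches 10(W), 8(W), 7(W), all W → L
n=16: only reaches 11(W), 9(W), 8(W), all W → L
n=17: only reaches 12(W), 10(W), 9(W), all W → L
n=18: reaches L-position 13 → W
n=19: reaches L-position 14 → W
n=20: reaches L-position 15 → W
n=21: reaches L-position 16 → W
From 21, the L positions reachable in one move are: 16, 14, 13. Any move reaching one of these is winning.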